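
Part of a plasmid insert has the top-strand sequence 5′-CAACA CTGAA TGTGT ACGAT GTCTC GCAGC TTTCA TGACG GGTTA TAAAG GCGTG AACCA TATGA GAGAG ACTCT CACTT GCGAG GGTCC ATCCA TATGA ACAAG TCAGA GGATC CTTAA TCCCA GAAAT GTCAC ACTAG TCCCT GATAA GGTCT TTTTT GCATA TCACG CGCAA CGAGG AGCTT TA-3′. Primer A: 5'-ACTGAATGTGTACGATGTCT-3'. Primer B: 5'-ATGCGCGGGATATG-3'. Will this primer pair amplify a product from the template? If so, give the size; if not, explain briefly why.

No product — primer B has no binding site in the template.

Primer B (ATGCGCGGGATATG) does not match the top strand, and its reverse complement CATATCCCGCGCAT does not match either.
With no annealing site for primer B, no amplification occurs.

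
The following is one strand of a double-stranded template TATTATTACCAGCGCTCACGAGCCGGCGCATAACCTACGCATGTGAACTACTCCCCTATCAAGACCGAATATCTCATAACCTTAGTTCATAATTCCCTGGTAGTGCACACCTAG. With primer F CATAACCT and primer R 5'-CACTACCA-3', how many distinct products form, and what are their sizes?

The forward primer CATAACCT matches the top strand at positions 29–36, 75–82.
The reverse primer's reverse complement is TGGTAGTG, matching at positions 98–105.
Each forward site pairs with the reverse site to give a product ending at position 105: sizes 77, 31 bp.

Two products: 77 bp, 31 bp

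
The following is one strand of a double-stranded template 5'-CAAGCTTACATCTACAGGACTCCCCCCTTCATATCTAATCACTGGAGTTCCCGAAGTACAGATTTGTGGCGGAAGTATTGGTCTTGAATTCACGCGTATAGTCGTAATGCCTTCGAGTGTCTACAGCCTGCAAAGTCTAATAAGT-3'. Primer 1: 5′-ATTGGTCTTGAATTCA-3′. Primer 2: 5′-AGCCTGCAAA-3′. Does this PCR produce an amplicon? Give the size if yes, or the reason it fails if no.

No product — both primers anneal to the same strand and extend in the same direction.

Primer 1 (ATTGGTCTTGAATTCA) matches the top strand at positions 77–92 (3' end points downstream).
Primer 2 (AGCCTGCAAA) also matches the top strand directly, at positions 125–134 — its reverse complement TTTGCAGGCT is not present.
Both primers anneal to the bottom strand with 3' ends pointing the same way, so neither can prime synthesis back toward the other.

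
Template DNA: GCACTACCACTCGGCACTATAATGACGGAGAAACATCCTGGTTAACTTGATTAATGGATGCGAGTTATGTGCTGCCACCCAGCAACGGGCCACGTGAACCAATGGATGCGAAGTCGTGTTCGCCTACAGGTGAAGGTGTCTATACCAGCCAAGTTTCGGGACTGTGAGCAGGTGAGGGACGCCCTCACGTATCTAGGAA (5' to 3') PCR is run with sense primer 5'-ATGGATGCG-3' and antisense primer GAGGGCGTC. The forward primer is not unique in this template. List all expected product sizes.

The forward primer ATGGATGCG matches the top strand at positions 54–62, 102–110.
The reverse primer's reverse complement is GACGCCCTC, matching at positions 178–186.
Each forward site pairs with the reverse site to give a product ending at position 186: sizes 133, 85 bp.

133 bp, 85 bp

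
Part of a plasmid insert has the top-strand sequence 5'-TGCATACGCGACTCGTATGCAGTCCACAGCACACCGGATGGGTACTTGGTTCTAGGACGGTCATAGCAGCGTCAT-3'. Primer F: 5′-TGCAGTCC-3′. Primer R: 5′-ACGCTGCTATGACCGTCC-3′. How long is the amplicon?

The forward primer matches the template at positions 18–25.
Taking the reverse complement of ACGCTGCTATGACCGTCC gives GGACGGTCATAGCAGCGT, found at positions 55–72 on the template; the primer anneals here to the top strand with its 3' end pointing upstream.
Product length = (reverse-primer end) − (forward-primer start) + 1 = 72 − 18 + 1 = 55 bp.

55 bp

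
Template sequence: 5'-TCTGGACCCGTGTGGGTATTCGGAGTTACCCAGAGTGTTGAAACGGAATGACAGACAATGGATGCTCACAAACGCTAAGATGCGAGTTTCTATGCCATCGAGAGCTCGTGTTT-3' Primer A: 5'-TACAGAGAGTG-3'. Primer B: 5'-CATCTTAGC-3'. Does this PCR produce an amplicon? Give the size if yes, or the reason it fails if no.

Primer A (TACAGAGAGTG) does not match the top strand, and its reverse complement CACTCTCTGTA does not match either.
With no annealing site for primer A, no amplification occurs.

No product — primer A has no binding site in the template.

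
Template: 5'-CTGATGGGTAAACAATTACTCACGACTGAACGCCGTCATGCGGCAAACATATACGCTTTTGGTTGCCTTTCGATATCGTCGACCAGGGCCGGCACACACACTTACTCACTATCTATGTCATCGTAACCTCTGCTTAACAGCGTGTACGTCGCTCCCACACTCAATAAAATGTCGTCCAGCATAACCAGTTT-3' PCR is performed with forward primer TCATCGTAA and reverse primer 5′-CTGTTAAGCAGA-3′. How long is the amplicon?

23 bp

Scanning the template, TCATCGTAA occurs at positions 118–126; this primer anneals to the bottom strand there with its 3' end pointing downstream.
Reverse complement of the reverse primer: TCTGCTTAACAG. This occurs on the top strand at positions 129–140.
Product length = (reverse-primer end) − (forward-primer start) + 1 = 140 − 118 + 1 = 23 bp.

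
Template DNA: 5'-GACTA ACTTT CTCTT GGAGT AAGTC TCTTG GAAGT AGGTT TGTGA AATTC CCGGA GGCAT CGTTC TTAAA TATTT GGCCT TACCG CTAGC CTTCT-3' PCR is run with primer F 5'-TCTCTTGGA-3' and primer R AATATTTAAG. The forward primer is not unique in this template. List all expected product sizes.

65 bp, 51 bp

The forward primer TCTCTTGGA matches the top strand at positions 10–18, 24–32.
The reverse primer's reverse complement is CTTAAATATT, matching at positions 65–74.
Each forward site pairs with the reverse site to give a product ending at position 74: sizes 65, 51 bp.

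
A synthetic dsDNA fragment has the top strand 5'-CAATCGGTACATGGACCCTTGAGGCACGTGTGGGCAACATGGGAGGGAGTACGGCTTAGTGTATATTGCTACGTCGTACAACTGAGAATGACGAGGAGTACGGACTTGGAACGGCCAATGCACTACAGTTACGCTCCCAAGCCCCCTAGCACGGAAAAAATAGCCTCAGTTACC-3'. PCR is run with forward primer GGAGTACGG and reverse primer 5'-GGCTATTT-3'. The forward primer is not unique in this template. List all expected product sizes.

120 bp, 71 bp

The forward primer GGAGTACGG matches the top strand at positions 46–54, 95–103.
The reverse primer's reverse complement is AAATAGCC, matching at positions 158–165.
Each forward site pairs with the reverse site to give a product ending at position 165: sizes 120, 71 bp.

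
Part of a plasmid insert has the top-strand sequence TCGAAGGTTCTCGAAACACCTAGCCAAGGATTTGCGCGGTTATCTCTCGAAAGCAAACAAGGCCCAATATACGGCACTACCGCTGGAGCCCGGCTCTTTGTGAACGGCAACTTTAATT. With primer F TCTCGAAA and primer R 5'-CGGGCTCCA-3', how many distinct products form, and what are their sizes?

Two products: 84 bp, 48 bp

The forward primer TCTCGAAA matches the top strand at positions 9–16, 45–52.
The reverse primer's reverse complement is TGGAGCCCG, matching at positions 84–92.
Each forward site pairs with the reverse site to give a product ending at position 92: sizes 84, 48 bp.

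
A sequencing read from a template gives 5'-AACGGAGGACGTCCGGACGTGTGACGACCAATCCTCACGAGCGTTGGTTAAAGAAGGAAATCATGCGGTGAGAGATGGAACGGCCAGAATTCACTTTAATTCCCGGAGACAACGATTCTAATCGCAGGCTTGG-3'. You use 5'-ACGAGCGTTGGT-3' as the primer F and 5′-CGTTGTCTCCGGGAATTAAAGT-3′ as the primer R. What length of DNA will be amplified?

78 bp

The forward primer matches the template at positions 37–48.
Reverse complement of the reverse primer: ACTTTAATTCCCGGAGACAACG. This occurs on the top strand at positions 93–114.
The product runs from position 37 to position 114, so its length is 114 − 37 + 1 = 78 bp.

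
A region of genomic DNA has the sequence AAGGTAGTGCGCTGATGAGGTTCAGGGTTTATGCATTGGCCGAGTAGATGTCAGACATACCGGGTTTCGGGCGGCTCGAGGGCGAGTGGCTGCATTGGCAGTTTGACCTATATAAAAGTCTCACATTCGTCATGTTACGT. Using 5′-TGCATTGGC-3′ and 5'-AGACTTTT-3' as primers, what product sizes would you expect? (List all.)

The forward primer TGCATTGGC matches the top strand at positions 32–40, 91–99.
The reverse primer's reverse complement is AAAAGTCT, matching at positions 114–121.
Each forward site pairs with the reverse site to give a product ending at position 121: sizes 90, 31 bp.

90 bp, 31 bp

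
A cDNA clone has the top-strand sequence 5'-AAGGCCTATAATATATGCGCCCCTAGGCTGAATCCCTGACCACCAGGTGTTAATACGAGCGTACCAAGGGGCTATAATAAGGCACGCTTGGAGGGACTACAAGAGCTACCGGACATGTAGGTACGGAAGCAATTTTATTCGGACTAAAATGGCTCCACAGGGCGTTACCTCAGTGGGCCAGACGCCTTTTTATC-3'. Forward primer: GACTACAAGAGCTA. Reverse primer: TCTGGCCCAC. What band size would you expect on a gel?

The forward primer matches the template at positions 95–108.
The reverse primer's reverse complement is GTGGGCCAGA, which matches the template at positions 173–182.
Product length = (reverse-primer end) − (forward-primer start) + 1 = 182 − 95 + 1 = 88 bp.

88 bp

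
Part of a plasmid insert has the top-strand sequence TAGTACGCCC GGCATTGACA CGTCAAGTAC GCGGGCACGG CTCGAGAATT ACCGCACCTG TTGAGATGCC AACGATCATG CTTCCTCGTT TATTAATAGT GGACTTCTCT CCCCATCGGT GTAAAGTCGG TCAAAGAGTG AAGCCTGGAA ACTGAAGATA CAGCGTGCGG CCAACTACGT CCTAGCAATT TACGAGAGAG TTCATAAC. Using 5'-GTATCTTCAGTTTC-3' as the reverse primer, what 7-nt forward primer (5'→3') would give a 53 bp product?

5'-CTCCCCA-3'

The reverse primer's reverse complement GAAACTGAAGATAC matches the template at positions 148–161, so the product ends at position 161.
A 53 bp product then starts at position 161 − 53 + 1 = 109.
The forward primer is identical to the top strand there: CTCCCCA.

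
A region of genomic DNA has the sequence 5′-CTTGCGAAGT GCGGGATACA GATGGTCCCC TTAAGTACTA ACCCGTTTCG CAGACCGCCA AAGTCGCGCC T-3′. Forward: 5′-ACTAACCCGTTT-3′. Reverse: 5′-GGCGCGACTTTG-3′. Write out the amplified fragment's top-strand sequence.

Scanning the template, ACTAACCCGTTT occurs at positions 37–48; this primer anneals to the bottom strand there with its 3' end pointing downstream.
Reverse complement of the reverse primer: CAAAGTCGCGCC. This occurs on the top strand at positions 59–70.
The product is the template from position 37 through 70 (34 bp).

5'-ACTAACCCGTTTCGCAGACCGCCAAAGTCGCGCC-3'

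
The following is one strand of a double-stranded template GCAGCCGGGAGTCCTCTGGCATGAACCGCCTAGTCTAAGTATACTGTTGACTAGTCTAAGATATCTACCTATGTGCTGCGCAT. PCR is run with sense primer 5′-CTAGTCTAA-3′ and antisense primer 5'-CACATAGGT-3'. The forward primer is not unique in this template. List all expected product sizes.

The forward primer CTAGTCTAA matches the top strand at positions 30–38, 51–59.
The reverse primer's reverse complement is ACCTATGTG, matching at positions 67–75.
Each forward site pairs with the reverse site to give a product ending at position 75: sizes 46, 25 bp.

46 bp, 25 bp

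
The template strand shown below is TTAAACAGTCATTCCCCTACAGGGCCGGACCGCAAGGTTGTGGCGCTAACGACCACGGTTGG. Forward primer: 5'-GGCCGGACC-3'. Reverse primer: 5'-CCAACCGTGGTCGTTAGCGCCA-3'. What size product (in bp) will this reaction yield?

Forward primer GGCCGGACC is found on the top strand at positions 23–31.
Taking the reverse complement of CCAACCGTGGTCGTTAGCGCCA gives TGGCGCTAACGACCACGGTTGG, found at positions 41–62 on the template; the primer anneals here to the top strand with its 3' end pointing upstream.
The product runs from position 23 to position 62, so its length is 62 − 23 + 1 = 40 bp.

40 bp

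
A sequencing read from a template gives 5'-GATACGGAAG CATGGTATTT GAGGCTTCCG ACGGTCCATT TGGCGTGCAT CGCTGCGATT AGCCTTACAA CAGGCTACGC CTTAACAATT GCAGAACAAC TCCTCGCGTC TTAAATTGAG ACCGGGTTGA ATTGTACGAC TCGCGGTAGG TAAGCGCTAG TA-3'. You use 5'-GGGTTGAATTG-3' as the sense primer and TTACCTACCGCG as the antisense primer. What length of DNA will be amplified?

Forward primer GGGTTGAATTG is found on the top strand at positions 124–134.
Reverse complement of the reverse primer: CGCGGTAGGTAA. This occurs on the top strand at positions 142–153.
The product runs from position 124 to position 153, so its length is 153 − 124 + 1 = 30 bp.

30 bp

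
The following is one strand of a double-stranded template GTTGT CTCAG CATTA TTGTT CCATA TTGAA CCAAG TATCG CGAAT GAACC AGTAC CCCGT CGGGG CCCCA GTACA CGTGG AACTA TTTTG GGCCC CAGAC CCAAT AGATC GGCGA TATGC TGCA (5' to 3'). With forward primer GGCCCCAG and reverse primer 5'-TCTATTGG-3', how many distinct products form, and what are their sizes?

Two products: 45 bp, 18 bp

The forward primer GGCCCCAG matches the top strand at positions 64–71, 91–98.
The reverse primer's reverse complement is CCAATAGA, matching at positions 101–108.
Each forward site pairs with the reverse site to give a product ending at position 108: sizes 45, 18 bp.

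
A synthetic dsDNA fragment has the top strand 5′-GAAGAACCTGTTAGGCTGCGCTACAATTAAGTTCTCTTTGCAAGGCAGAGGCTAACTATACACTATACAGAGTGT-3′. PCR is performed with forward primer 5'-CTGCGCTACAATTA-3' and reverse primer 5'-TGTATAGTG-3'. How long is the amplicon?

54 bp

The forward primer matches the template at positions 16–29.
Reverse complement of the reverse primer: CACTATACA. This occurs on the top strand at positions 61–69.
The product runs from position 16 to position 69, so its length is 69 − 16 + 1 = 54 bp.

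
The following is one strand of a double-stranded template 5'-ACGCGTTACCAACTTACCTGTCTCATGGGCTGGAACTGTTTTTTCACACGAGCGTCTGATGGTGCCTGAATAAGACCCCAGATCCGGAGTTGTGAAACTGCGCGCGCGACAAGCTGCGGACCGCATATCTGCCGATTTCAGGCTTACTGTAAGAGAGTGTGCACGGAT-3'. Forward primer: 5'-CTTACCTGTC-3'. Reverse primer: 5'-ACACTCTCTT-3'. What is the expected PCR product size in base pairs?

Forward primer CTTACCTGTC is found on the top strand at positions 13–22.
The reverse primer's reverse complement is AAGAGAGTGT, which matches the template at positions 151–160.
Amplicon spans positions 13–160: 148 bp.

148 bp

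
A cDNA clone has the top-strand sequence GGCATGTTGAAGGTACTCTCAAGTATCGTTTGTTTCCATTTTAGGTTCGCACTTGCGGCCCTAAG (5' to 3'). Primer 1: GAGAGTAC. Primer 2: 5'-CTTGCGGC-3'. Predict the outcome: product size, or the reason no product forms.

No product — the primers' 3' ends point away from each other.

Primer 1 (GAGAGTAC) has reverse complement GTACTCTC, which matches the top strand at positions 13–20; primer 1 anneals to the top strand there with its 3' end pointing upstream toward position 13.
Primer 2 (CTTGCGGC) matches the top strand directly at positions 52–59; it anneals to the bottom strand with its 3' end pointing downstream toward position 59.
The 3' ends diverge (primer 1 extends toward position 1, primer 2 toward position 65), so the primers never converge on a shared product.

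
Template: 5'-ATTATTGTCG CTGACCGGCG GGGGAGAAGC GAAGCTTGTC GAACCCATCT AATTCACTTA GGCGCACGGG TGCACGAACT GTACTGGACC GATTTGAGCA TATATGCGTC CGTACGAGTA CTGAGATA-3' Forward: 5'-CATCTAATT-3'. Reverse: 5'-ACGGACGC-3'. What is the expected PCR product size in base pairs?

Scanning the template, CATCTAATT occurs at positions 46–54; this primer anneals to the bottom strand there with its 3' end pointing downstream.
Taking the reverse complement of ACGGACGC gives GCGTCCGT, found at positions 106–113 on the template; the primer anneals here to the top strand with its 3' end pointing upstream.
Product length = (reverse-primer end) − (forward-primer start) + 1 = 113 − 46 + 1 = 68 bp.

68 bp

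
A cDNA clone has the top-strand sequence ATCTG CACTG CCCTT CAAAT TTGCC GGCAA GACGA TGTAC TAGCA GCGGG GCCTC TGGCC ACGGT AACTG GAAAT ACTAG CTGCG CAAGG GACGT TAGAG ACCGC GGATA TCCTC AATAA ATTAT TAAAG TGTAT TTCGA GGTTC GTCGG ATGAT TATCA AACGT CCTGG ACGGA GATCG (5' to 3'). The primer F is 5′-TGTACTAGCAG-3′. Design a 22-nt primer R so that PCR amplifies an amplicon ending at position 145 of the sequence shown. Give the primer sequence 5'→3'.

5'-GAACCTCGAAATACACTTTAAT-3'

The forward primer binds at positions 36–46; the product's 3' end on the top strand is position 145.
The reverse primer anneals to the top strand over positions 124–145, i.e. to ATTAAAGTGTATTTCGAGGTTC.
Its sequence written 5'→3' is the reverse complement: GAACCTCGAAATACACTTTAAT.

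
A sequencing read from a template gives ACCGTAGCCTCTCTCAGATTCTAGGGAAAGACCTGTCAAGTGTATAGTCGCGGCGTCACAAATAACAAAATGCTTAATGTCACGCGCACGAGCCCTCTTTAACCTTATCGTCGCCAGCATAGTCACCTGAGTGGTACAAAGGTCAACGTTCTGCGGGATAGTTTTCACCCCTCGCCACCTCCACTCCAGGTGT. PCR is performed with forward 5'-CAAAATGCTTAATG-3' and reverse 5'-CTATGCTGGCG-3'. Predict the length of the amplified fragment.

Scanning the template, CAAAATGCTTAATG occurs at positions 66–79; this primer anneals to the bottom strand there with its 3' end pointing downstream.
Reverse complement of the reverse primer: CGCCAGCATAG. This occurs on the top strand at positions 112–122.
The product runs from position 66 to position 122, so its length is 122 − 66 + 1 = 57 bp.

57 bp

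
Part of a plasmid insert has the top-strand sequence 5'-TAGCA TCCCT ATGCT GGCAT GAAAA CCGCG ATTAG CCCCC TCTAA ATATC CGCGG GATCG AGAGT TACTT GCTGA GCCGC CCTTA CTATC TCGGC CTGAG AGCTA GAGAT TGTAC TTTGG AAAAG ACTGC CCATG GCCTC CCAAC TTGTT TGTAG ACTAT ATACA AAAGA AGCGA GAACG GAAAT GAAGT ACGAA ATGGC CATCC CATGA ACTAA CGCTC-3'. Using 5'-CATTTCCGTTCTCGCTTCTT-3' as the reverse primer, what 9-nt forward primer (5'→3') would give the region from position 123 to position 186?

The reverse primer's reverse complement AAGAAGCGAGAACGGAAATG matches the template at positions 167–186; the product starts at position 123.
The forward primer is identical to the top strand over positions 123–131: AAGACTGCC.

5'-AAGACTGCC-3'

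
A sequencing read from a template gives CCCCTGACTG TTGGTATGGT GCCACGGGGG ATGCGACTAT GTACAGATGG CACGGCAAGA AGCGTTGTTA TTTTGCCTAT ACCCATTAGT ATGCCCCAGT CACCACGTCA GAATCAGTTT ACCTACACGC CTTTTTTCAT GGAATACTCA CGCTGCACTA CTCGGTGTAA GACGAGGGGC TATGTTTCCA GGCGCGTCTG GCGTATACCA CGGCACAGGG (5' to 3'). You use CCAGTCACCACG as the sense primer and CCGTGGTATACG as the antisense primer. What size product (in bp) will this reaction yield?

118 bp

Scanning the template, CCAGTCACCACG occurs at positions 96–107; this primer anneals to the bottom strand there with its 3' end pointing downstream.
Reverse complement of the reverse primer: CGTATACCACGG. This occurs on the top strand at positions 202–213.
The product runs from position 96 to position 213, so its length is 213 − 96 + 1 = 118 bp.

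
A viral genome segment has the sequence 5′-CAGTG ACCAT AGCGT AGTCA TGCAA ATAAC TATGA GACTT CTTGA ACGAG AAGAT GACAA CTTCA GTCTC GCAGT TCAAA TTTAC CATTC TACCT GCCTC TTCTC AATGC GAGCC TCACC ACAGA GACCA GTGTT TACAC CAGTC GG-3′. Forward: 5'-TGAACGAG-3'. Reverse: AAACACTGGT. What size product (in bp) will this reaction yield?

94 bp

Scanning the template, TGAACGAG occurs at positions 43–50; this primer anneals to the bottom strand there with its 3' end pointing downstream.
Taking the reverse complement of AAACACTGGT gives ACCAGTGTTT, found at positions 127–136 on the template; the primer anneals here to the top strand with its 3' end pointing upstream.
Product length = (reverse-primer end) − (forward-primer start) + 1 = 136 − 43 + 1 = 94 bp.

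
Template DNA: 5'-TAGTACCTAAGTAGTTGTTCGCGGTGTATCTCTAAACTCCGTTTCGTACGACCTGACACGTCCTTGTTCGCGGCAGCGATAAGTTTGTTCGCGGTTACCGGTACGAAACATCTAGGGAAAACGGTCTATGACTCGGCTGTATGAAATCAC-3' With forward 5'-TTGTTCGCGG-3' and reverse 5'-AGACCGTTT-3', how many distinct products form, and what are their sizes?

Three products: 113 bp, 64 bp, 43 bp

The forward primer TTGTTCGCGG matches the top strand at positions 15–24, 64–73, 85–94.
The reverse primer's reverse complement is AAACGGTCT, matching at positions 119–127.
Each forward site pairs with the reverse site to give a product ending at position 127: sizes 113, 64, 43 bp.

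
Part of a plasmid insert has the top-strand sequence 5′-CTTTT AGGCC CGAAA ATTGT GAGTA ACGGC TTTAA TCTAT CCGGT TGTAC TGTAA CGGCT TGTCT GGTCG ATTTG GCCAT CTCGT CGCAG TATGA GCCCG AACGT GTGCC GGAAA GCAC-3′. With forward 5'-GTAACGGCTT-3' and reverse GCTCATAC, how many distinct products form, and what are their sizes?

The forward primer GTAACGGCTT matches the top strand at positions 23–32, 52–61.
The reverse primer's reverse complement is GTATGAGC, matching at positions 90–97.
Each forward site pairs with the reverse site to give a product ending at position 97: sizes 75, 46 bp.

Two products: 75 bp, 46 bp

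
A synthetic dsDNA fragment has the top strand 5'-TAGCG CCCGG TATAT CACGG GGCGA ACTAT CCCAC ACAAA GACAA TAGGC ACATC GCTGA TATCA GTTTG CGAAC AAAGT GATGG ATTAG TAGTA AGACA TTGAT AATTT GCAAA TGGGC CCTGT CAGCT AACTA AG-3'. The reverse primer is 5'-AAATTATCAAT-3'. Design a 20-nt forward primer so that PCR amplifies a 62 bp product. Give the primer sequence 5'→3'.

5'-GCACATCGCTGATATCAGTT-3'

The reverse primer's reverse complement ATTGATAATTT matches the template at positions 100–110, so the product ends at position 110.
A 62 bp product then starts at position 110 − 62 + 1 = 49.
The forward primer is identical to the top strand there: GCACATCGCTGATATCAGTT.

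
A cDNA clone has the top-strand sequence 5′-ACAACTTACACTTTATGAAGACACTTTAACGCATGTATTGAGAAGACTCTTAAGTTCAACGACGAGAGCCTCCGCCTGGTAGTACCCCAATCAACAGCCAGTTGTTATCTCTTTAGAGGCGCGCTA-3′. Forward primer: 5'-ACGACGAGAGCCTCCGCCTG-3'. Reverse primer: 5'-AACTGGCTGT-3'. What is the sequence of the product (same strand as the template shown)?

Scanning the template, ACGACGAGAGCCTCCGCCTG occurs at positions 59–78; this primer anneals to the bottom strand there with its 3' end pointing downstream.
Taking the reverse complement of AACTGGCTGT gives ACAGCCAGTT, found at positions 94–103 on the template; the primer anneals here to the top strand with its 3' end pointing upstream.
The product is the template from position 59 through 103 (45 bp).

5'-ACGACGAGAGCCTCCGCCTGGTAGTACCCCAATCAACAGCCAGTT-3'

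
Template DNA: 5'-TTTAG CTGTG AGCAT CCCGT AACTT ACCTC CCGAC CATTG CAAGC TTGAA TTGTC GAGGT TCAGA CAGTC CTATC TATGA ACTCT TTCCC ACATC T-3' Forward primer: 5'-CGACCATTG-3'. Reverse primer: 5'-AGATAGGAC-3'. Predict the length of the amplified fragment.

45 bp

Forward primer CGACCATTG is found on the top strand at positions 32–40.
The reverse primer's reverse complement is GTCCTATCT, which matches the template at positions 68–76.
The product runs from position 32 to position 76, so its length is 76 − 32 + 1 = 45 bp.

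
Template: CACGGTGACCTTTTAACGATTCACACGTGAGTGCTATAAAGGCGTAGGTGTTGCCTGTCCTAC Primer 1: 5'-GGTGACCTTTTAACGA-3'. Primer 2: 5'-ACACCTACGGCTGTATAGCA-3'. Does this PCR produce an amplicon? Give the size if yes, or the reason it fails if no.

Primer 2 (ACACCTACGGCTGTATAGCA) does not match the top strand, and its reverse complement TGCTATACAGCCGTAGGTGT does not match either.
With no annealing site for primer 2, no amplification occurs.

No product — primer 2 has no binding site in the template.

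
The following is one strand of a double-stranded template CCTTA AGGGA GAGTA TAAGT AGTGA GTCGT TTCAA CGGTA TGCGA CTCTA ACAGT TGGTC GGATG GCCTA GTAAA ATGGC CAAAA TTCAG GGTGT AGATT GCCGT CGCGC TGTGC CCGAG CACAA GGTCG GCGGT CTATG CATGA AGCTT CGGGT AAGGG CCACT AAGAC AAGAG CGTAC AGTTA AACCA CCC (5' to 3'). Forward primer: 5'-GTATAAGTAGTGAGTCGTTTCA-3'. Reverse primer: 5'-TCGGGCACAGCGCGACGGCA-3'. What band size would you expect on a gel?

Scanning the template, GTATAAGTAGTGAGTCGTTTCA occurs at positions 13–34; this primer anneals to the bottom strand there with its 3' end pointing downstream.
The reverse primer's reverse complement is TGCCGTCGCGCTGTGCCCGA, which matches the template at positions 100–119.
Product length = (reverse-primer end) − (forward-primer start) + 1 = 119 − 13 + 1 = 107 bp.

107 bp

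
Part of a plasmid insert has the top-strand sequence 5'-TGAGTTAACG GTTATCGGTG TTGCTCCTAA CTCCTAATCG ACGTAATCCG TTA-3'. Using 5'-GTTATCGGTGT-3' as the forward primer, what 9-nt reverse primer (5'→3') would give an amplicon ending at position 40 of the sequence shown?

5'-CGATTAGGA-3'

The forward primer binds at positions 11–21; the product's 3' end on the top strand is position 40.
The reverse primer anneals to the top strand over positions 32–40, i.e. to TCCTAATCG.
Its sequence written 5'→3' is the reverse complement: CGATTAGGA.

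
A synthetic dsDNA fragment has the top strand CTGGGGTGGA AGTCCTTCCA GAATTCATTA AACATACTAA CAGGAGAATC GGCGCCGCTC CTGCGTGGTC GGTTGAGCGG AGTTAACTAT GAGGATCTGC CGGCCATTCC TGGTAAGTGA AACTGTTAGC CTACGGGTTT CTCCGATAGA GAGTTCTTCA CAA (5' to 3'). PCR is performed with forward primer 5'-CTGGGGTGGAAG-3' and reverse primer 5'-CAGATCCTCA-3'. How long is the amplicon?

The forward primer matches the template at positions 1–12.
The reverse primer's reverse complement is TGAGGATCTG, which matches the template at positions 90–99.
Amplicon spans positions 1–99: 99 bp.

99 bp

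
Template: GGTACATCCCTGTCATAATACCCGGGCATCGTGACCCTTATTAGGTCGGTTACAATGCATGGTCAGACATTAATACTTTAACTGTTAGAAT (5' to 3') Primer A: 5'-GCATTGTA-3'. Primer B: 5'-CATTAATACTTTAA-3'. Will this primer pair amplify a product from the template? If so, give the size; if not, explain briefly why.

Primer A (GCATTGTA) has reverse complement TACAATGC, which matches the top strand at positions 51–58; primer A anneals to the top strand there with its 3' end pointing upstream toward position 51.
Primer B (CATTAATACTTTAA) matches the top strand directly at positions 68–81; it anneals to the bottom strand with its 3' end pointing downstream toward position 81.
The 3' ends diverge (primer A extends toward position 1, primer B toward position 91), so the primers never converge on a shared product.

No product — the primers' 3' ends point away from each other.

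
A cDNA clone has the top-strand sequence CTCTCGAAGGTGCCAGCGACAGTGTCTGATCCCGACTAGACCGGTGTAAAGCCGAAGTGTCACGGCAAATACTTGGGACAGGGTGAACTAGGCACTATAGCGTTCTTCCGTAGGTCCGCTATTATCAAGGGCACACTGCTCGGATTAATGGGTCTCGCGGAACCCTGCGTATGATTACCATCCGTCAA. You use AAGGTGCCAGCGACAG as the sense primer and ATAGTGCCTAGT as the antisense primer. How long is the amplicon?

Forward primer AAGGTGCCAGCGACAG is found on the top strand at positions 7–22.
Taking the reverse complement of ATAGTGCCTAGT gives ACTAGGCACTAT, found at positions 87–98 on the template; the primer anneals here to the top strand with its 3' end pointing upstream.
The product runs from position 7 to position 98, so its length is 98 − 7 + 1 = 92 bp.

92 bp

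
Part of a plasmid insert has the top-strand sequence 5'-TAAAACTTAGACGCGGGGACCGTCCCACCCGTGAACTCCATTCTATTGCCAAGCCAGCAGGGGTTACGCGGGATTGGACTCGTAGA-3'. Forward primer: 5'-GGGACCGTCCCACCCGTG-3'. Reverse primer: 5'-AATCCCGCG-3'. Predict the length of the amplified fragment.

60 bp

The forward primer matches the template at positions 16–33.
The reverse primer's reverse complement is CGCGGGATT, which matches the template at positions 67–75.
Product length = (reverse-primer end) − (forward-primer start) + 1 = 75 − 16 + 1 = 60 bp.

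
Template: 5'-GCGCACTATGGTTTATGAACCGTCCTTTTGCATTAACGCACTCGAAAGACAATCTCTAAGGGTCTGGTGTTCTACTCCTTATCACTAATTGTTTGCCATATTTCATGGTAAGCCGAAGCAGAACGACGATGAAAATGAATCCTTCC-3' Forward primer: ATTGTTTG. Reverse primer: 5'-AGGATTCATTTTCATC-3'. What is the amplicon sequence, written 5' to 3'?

Forward primer ATTGTTTG is found on the top strand at positions 88–95.
Reverse complement of the reverse primer: GATGAAAATGAATCCT. This occurs on the top strand at positions 128–143.
The product is the template from position 88 through 143 (56 bp).

5'-ATTGTTTGCCATATTTCATGGTAAGCCGAAGCAGAACGACGATGAAAATGAATCCT-3'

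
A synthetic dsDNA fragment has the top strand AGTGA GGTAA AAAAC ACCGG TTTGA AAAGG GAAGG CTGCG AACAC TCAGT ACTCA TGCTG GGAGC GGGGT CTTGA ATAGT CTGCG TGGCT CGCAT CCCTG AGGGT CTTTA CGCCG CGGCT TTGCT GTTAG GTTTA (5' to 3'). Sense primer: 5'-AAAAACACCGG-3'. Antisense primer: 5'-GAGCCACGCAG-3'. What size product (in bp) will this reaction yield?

82 bp

Scanning the template, AAAAACACCGG occurs at positions 10–20; this primer anneals to the bottom strand there with its 3' end pointing downstream.
The reverse primer's reverse complement is CTGCGTGGCTC, which matches the template at positions 81–91.
Amplicon spans positions 10–91: 82 bp.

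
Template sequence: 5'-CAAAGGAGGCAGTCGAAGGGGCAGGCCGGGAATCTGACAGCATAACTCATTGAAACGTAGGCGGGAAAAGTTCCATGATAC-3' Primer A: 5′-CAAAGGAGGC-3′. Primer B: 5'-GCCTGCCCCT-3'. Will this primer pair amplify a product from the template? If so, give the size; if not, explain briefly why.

Yes — a 26 bp product.

Primer A (CAAAGGAGGC) matches the top strand at positions 1–10; it acts as a forward primer.
Primer B's reverse complement is AGGGGCAGGC, matching the top strand at positions 17–26; it acts as a reverse primer.
The 3' ends face each other across positions 1–26, giving a 26 bp product.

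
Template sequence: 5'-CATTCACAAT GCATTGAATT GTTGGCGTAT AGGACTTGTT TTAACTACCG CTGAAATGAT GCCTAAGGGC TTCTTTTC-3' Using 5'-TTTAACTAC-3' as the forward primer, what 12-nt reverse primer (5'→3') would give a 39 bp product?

The forward primer binds at positions 40–48, so a 39 bp product ends at position 40 + 39 − 1 = 78.
The reverse primer anneals to the top strand over positions 67–78, i.e. to GGGCTTCTTTTC.
Its sequence written 5'→3' is the reverse complement: GAAAAGAAGCCC.

5'-GAAAAGAAGCCC-3'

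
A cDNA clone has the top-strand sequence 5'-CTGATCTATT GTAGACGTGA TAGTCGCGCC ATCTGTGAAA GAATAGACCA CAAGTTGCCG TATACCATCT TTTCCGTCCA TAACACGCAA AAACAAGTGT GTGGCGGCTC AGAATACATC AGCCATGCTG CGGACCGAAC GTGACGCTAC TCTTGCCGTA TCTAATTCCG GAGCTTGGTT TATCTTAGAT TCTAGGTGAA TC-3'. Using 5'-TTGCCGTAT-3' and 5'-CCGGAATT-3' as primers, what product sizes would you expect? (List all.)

The forward primer TTGCCGTAT matches the top strand at positions 55–63, 153–161.
The reverse primer's reverse complement is AATTCCGG, matching at positions 164–171.
Each forward site pairs with the reverse site to give a product ending at position 171: sizes 117, 19 bp.

117 bp, 19 bp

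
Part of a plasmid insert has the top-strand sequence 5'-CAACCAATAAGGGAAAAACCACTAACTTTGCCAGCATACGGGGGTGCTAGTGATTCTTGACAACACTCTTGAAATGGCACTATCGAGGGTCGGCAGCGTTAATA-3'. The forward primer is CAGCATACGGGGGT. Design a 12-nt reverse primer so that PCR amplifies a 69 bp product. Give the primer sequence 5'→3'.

The forward primer binds at positions 32–45, so a 69 bp product ends at position 32 + 69 − 1 = 100.
The reverse primer anneals to the top strand over positions 89–100, i.e. to GTCGGCAGCGTT.
Its sequence written 5'→3' is the reverse complement: AACGCTGCCGAC.

5'-AACGCTGCCGAC-3'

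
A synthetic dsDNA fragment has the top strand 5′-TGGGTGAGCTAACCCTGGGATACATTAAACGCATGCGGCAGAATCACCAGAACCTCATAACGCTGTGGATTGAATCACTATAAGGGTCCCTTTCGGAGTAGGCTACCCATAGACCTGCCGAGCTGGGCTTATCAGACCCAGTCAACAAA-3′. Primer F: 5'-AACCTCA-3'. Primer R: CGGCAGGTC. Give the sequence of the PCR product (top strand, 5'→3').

5'-AACCTCATAACGCTGTGGATTGAATCACTATAAGGGTCCCTTTCGGAGTAGGCTACCCATAGACCTGCCG-3'

The forward primer matches the template at positions 51–57.
Taking the reverse complement of CGGCAGGTC gives GACCTGCCG, found at positions 112–120 on the template; the primer anneals here to the top strand with its 3' end pointing upstream.
The product is the template from position 51 through 120 (70 bp).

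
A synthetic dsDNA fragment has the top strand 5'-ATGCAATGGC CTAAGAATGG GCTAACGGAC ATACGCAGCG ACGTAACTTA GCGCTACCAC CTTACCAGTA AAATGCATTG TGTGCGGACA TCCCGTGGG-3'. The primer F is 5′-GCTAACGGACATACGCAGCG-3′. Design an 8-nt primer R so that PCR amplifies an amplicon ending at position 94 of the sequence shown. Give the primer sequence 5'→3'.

5'-GGGATGTC-3'

The forward primer binds at positions 21–40; the product's 3' end on the top strand is position 94.
The reverse primer anneals to the top strand over positions 87–94, i.e. to GACATCCC.
Its sequence written 5'→3' is the reverse complement: GGGATGTC.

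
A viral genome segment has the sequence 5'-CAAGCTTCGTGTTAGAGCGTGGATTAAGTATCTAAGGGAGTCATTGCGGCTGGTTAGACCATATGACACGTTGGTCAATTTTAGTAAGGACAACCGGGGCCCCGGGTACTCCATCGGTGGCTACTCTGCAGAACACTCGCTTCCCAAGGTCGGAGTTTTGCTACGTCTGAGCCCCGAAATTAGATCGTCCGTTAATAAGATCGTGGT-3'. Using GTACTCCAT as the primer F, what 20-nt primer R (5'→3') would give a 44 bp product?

The forward primer binds at positions 106–114, so a 44 bp product ends at position 106 + 44 − 1 = 149.
The reverse primer anneals to the top strand over positions 130–149, i.e. to AGAACACTCGCTTCCCAAGG.
Its sequence written 5'→3' is the reverse complement: CCTTGGGAAGCGAGTGTTCT.

5'-CCTTGGGAAGCGAGTGTTCT-3'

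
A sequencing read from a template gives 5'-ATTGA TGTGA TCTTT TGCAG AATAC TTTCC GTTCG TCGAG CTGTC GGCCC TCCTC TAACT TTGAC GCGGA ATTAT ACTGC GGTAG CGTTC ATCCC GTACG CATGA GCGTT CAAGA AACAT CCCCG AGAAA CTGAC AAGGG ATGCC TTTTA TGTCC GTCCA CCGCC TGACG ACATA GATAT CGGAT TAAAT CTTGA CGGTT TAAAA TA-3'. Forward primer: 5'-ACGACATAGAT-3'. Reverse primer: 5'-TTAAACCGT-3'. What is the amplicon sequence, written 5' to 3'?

5'-ACGACATAGATATCGGATTAAATCTTGACGGTTTAA-3'

Forward primer ACGACATAGAT is found on the top strand at positions 168–178.
Taking the reverse complement of TTAAACCGT gives ACGGTTTAA, found at positions 195–203 on the template; the primer anneals here to the top strand with its 3' end pointing upstream.
The product is the template from position 168 through 203 (36 bp).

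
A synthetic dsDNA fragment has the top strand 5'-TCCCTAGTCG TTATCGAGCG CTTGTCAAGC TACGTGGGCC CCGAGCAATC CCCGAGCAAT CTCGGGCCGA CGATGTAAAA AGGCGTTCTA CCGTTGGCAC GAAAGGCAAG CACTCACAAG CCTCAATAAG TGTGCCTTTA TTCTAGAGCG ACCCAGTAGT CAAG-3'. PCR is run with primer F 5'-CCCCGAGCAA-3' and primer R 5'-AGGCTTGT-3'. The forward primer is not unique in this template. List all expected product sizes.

The forward primer CCCCGAGCAA matches the top strand at positions 39–48, 50–59.
The reverse primer's reverse complement is ACAAGCCT, matching at positions 116–123.
Each forward site pairs with the reverse site to give a product ending at position 123: sizes 85, 74 bp.

85 bp, 74 bp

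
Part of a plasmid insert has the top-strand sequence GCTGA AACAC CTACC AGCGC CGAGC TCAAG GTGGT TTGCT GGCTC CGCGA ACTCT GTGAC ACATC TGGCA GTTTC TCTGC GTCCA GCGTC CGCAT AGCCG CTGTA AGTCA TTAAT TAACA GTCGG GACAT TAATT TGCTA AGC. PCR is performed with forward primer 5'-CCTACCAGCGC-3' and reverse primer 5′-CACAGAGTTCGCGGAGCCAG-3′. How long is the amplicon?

49 bp

The forward primer matches the template at positions 10–20.
Reverse complement of the reverse primer: CTGGCTCCGCGAACTCTGTG. This occurs on the top strand at positions 39–58.
The product runs from position 10 to position 58, so its length is 58 − 10 + 1 = 49 bp.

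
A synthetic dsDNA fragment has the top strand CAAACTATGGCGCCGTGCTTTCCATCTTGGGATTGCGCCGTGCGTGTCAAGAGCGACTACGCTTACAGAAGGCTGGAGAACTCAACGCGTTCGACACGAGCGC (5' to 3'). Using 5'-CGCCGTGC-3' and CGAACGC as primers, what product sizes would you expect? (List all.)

83 bp, 58 bp

The forward primer CGCCGTGC matches the top strand at positions 11–18, 36–43.
The reverse primer's reverse complement is GCGTTCG, matching at positions 87–93.
Each forward site pairs with the reverse site to give a product ending at position 93: sizes 83, 58 bp.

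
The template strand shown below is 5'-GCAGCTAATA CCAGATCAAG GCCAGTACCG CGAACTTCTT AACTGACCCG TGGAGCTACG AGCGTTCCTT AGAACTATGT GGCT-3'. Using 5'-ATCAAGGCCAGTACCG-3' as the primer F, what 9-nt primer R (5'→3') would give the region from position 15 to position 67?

The product's 3' end on the top strand is position 67.
The reverse primer anneals to the top strand over positions 59–67, i.e. to CGAGCGTTC.
Its sequence written 5'→3' is the reverse complement: GAACGCTCG.

5'-GAACGCTCG-3'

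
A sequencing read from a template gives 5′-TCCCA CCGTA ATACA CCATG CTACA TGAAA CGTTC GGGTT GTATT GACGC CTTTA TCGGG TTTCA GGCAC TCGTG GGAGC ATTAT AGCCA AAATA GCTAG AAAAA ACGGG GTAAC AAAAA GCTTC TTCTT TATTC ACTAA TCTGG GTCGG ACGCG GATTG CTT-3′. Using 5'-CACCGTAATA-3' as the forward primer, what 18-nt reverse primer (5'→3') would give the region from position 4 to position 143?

The product's 3' end on the top strand is position 143.
The reverse primer anneals to the top strand over positions 126–143, i.e. to TTCTTTATTCACTAATCT.
Its sequence written 5'→3' is the reverse complement: AGATTAGTGAATAAAGAA.

5'-AGATTAGTGAATAAAGAA-3'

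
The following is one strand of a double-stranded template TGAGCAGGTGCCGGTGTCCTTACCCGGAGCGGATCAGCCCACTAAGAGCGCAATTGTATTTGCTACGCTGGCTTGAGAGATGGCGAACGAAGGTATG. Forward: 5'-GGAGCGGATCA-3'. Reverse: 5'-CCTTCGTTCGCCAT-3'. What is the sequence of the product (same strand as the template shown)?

The forward primer matches the template at positions 26–36.
The reverse primer's reverse complement is ATGGCGAACGAAGG, which matches the template at positions 80–93.
The product is the template from position 26 through 93 (68 bp).

5'-GGAGCGGATCAGCCCACTAAGAGCGCAATTGTATTTGCTACGCTGGCTTGAGAGATGGCGAACGAAGG-3'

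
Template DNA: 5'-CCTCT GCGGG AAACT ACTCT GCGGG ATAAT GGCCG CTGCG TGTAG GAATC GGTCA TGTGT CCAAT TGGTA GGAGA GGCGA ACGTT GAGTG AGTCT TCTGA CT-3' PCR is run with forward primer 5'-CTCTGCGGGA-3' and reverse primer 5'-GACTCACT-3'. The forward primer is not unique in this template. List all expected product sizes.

The forward primer CTCTGCGGGA matches the top strand at positions 2–11, 17–26.
The reverse primer's reverse complement is AGTGAGTC, matching at positions 87–94.
Each forward site pairs with the reverse site to give a product ending at position 94: sizes 93, 78 bp.

93 bp, 78 bp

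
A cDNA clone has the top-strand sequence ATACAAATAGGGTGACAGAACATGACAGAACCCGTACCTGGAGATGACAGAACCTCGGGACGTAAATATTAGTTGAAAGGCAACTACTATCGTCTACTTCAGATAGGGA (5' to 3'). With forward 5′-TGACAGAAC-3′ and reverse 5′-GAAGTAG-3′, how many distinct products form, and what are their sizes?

The forward primer TGACAGAAC matches the top strand at positions 13–21, 23–31, 45–53.
The reverse primer's reverse complement is CTACTTC, matching at positions 94–100.
Each forward site pairs with the reverse site to give a product ending at position 100: sizes 88, 78, 56 bp.

Three products: 88 bp, 78 bp, 56 bp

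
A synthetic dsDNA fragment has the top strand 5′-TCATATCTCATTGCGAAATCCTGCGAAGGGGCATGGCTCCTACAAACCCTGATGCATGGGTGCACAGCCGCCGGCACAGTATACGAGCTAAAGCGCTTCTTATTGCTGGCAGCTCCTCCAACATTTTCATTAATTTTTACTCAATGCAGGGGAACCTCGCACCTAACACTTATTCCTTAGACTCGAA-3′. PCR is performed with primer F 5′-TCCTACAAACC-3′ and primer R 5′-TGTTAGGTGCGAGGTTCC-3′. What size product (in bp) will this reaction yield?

Forward primer TCCTACAAACC is found on the top strand at positions 38–48.
Reverse complement of the reverse primer: GGAACCTCGCACCTAACA. This occurs on the top strand at positions 151–168.
Product length = (reverse-primer end) − (forward-primer start) + 1 = 168 − 38 + 1 = 131 bp.

131 bp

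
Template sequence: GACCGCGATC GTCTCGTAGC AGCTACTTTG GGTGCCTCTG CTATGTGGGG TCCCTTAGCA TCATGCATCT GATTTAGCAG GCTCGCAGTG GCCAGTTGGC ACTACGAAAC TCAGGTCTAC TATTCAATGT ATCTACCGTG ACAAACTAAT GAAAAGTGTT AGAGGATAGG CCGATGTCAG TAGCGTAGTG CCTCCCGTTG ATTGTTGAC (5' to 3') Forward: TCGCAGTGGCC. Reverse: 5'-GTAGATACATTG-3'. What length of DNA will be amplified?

Scanning the template, TCGCAGTGGCC occurs at positions 83–93; this primer anneals to the bottom strand there with its 3' end pointing downstream.
Taking the reverse complement of GTAGATACATTG gives CAATGTATCTAC, found at positions 125–136 on the template; the primer anneals here to the top strand with its 3' end pointing upstream.
Amplicon spans positions 83–136: 54 bp.

54 bp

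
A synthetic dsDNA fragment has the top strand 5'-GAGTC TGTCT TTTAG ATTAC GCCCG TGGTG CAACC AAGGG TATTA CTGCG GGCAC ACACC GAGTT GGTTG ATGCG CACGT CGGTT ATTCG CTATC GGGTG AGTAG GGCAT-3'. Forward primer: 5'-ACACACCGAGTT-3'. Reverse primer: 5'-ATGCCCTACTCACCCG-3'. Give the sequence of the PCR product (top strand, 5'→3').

5'-ACACACCGAGTTGGTTGATGCGCACGTCGGTTATTCGCTATCGGGTGAGTAGGGCAT-3'

Scanning the template, ACACACCGAGTT occurs at positions 54–65; this primer anneals to the bottom strand there with its 3' end pointing downstream.
Reverse complement of the reverse primer: CGGGTGAGTAGGGCAT. This occurs on the top strand at positions 95–110.
The product is the template from position 54 through 110 (57 bp).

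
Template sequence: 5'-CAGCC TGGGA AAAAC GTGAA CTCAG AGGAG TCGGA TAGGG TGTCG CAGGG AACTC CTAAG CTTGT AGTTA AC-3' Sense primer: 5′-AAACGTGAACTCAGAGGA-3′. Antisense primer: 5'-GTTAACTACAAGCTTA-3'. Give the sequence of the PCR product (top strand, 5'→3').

Forward primer AAACGTGAACTCAGAGGA is found on the top strand at positions 12–29.
Taking the reverse complement of GTTAACTACAAGCTTA gives TAAGCTTGTAGTTAAC, found at positions 57–72 on the template; the primer anneals here to the top strand with its 3' end pointing upstream.
The product is the template from position 12 through 72 (61 bp).

5'-AAACGTGAACTCAGAGGAGTCGGATAGGGTGTCGCAGGGAACTCCTAAGCTTGTAGTTAAC-3'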